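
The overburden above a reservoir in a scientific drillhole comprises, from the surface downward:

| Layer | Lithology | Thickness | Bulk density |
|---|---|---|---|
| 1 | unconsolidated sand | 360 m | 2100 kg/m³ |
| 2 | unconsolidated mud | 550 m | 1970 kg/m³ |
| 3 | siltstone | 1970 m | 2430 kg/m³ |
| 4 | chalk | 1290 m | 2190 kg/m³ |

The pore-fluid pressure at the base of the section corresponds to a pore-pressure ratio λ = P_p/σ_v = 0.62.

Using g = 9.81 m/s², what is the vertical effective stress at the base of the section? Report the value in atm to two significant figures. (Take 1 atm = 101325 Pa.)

Overburden (lithostatic) stress σ_v:
unconsolidated sand: 2100 kg/m³ × 9.81 m/s² × 360 m = 7.416×10^6 Pa = 7.416 MPa
unconsolidated mud: 1970 kg/m³ × 9.81 m/s² × 550 m = 1.063×10^7 Pa = 10.63 MPa
siltstone: 2430 kg/m³ × 9.81 m/s² × 1970 m = 4.696×10^7 Pa = 46.96 MPa
chalk: 2190 kg/m³ × 9.81 m/s² × 1290 m = 2.771×10^7 Pa = 27.71 MPa
Total = 7.416 + 10.63 + 46.96 + 27.71 = 92.721 MPa
Pore pressure P_p = λ·σ_v = 0.62 × 92.72 MPa = 57.49 MPa
Effective stress σ' = σ_v − P_p = 92.72 − 57.49 = 35.234 MPa = 347.73 atm

350 atm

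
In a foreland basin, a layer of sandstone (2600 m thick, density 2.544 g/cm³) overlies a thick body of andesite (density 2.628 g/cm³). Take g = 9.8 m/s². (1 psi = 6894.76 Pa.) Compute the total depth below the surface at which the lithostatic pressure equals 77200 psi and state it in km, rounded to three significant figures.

20.8 km

Pressure at base of upper layers: 2544×9.8×2600 = 6.482×10^7 Pa = 9402 psi
Remaining pressure to be supplied by andesite: 5.323×10^8 − 6.482×10^7 = 4.675×10^8 Pa
Additional depth in andesite = 4.675×10^8 Pa / (2628 kg/m³ × 9.8 m/s²) = 18150 m
Total depth = 2600 m + 18150 m = 20750 m
= 20.750 km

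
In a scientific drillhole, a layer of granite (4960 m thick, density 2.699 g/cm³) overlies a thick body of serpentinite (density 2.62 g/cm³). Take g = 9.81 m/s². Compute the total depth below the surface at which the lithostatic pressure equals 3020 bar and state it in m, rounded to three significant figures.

Pressure at base of upper layers: 2699×9.81×4960 = 1.313×10^8 Pa = 1313 bar
Remaining pressure to be supplied by serpentinite: 3.020×10^8 − 1.313×10^8 = 1.707×10^8 Pa
Additional depth in serpentinite = 1.707×10^8 Pa / (2620 kg/m³ × 9.81 m/s²) = 6640.4 m
Total depth = 4960 m + 6640.4 m = 11600 m

11600 m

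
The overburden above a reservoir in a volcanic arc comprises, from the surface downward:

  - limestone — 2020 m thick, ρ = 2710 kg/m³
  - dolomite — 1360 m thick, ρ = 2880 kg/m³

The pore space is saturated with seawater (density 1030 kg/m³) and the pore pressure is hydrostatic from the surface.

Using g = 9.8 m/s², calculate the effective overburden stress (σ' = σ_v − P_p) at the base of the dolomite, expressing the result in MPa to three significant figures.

Overburden (lithostatic) stress σ_v:
limestone: 2710 kg/m³ × 9.8 m/s² × 2020 m = 5.365×10^7 Pa = 53.65 MPa
dolomite: 2880 kg/m³ × 9.8 m/s² × 1360 m = 3.838×10^7 Pa = 38.38 MPa
Total = 53.65 + 38.38 = 92.032 MPa
Pore pressure P_p = 1030 kg/m³ × 9.8 m/s² × 3380 m = 3.412×10^7 Pa = 34.12 MPa
Effective stress σ' = σ_v − P_p = 92.03 − 34.12 = 57.914 MPa

57.9 MPa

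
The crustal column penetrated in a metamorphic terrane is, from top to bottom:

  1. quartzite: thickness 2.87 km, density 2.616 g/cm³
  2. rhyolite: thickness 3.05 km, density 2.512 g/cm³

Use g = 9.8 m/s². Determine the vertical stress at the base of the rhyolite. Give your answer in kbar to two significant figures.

1.5 kbar

quartzite: 2616 kg/m³ × 9.8 m/s² × 2870 m = 7.358×10^7 Pa = 0.7358 kbar
rhyolite: 2512 kg/m³ × 9.8 m/s² × 3050 m = 7.508×10^7 Pa = 0.7508 kbar
Total = 0.7358 + 0.7508 = 1.4866 kbar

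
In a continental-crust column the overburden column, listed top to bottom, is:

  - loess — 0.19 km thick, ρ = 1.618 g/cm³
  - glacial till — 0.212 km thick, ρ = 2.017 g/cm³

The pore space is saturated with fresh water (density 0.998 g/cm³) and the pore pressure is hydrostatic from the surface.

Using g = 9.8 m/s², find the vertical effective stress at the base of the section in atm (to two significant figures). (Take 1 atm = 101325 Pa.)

32 atm

Overburden (lithostatic) stress σ_v:
loess: 1618 kg/m³ × 9.8 m/s² × 190 m = 3.013×10^6 Pa = 3.013 MPa
glacial till: 2017 kg/m³ × 9.8 m/s² × 212 m = 4.191×10^6 Pa = 4.191 MPa
Total = 3.013 + 4.191 = 7.2032 MPa
Pore pressure P_p = 998 kg/m³ × 9.8 m/s² × 402 m = 3.932×10^6 Pa = 3.932 MPa
Effective stress σ' = σ_v − P_p = 7.203 − 3.932 = 3.2715 MPa = 32.287 atm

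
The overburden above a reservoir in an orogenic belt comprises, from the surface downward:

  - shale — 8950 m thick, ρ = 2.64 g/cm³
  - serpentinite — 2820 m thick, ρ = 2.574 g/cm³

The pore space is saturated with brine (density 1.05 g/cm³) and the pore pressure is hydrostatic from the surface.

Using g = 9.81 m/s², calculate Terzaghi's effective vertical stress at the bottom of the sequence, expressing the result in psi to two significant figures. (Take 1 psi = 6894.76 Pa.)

26000 psi

Overburden (lithostatic) stress σ_v:
shale: 2640 kg/m³ × 9.81 m/s² × 8950 m = 2.318×10^8 Pa = 231.8 MPa
serpentinite: 2574 kg/m³ × 9.81 m/s² × 2820 m = 7.121×10^7 Pa = 71.21 MPa
Total = 231.8 + 71.21 = 303.00 MPa
Pore pressure P_p = 1050 kg/m³ × 9.81 m/s² × 11770 m = 1.212×10^8 Pa = 121.2 MPa
Effective stress σ' = σ_v − P_p = 303.0 − 121.2 = 181.76 MPa = 26362 psi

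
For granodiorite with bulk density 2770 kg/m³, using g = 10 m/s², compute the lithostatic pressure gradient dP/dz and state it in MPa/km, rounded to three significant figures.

dP/dz = ρg = 2770 kg/m³ × 10 m/s² = 27700 Pa/m
= 27700 Pa/m × (1 MPa/km / 1000.0 Pa/m) = 27.700 MPa/km

27.7 MPa/km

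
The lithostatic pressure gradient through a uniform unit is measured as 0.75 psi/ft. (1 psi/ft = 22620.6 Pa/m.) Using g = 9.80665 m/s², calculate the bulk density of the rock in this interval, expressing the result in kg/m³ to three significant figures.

ρ = (dP/dz)/g = 0.75 psi/ft / 9.80665 m/s² = 16965 Pa/m / 9.80665 m/s² = 1730.0 kg/m³

1730 kg/m³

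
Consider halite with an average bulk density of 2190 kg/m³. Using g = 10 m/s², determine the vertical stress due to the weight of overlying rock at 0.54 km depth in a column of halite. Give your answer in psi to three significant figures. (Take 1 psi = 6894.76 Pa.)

1720 psi

halite: 2190 kg/m³ × 10 m/s² × 540 m = 1.183×10^7 Pa = 1715 psi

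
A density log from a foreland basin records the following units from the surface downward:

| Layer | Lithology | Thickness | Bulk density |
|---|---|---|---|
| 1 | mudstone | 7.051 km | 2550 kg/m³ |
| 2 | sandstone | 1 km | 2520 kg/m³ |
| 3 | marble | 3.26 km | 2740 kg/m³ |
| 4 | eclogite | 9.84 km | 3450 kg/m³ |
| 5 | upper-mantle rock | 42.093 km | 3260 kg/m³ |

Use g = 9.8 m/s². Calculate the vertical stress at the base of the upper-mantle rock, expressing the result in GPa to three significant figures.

1.97 GPa

mudstone: 2550 kg/m³ × 9.8 m/s² × 7051 m = 1.762×10^8 Pa = 0.1762 GPa
sandstone: 2520 kg/m³ × 9.8 m/s² × 1000 m = 2.470×10^7 Pa = 0.02470 GPa
marble: 2740 kg/m³ × 9.8 m/s² × 3260 m = 8.754×10^7 Pa = 0.08754 GPa
eclogite: 3450 kg/m³ × 9.8 m/s² × 9840 m = 3.327×10^8 Pa = 0.3327 GPa
upper-mantle rock: 3260 kg/m³ × 9.8 m/s² × 42093 m = 1.345×10^9 Pa = 1.345 GPa
Total = 0.1762 + 0.02470 + 0.08754 + 0.3327 + 1.345 = 1.9659 GPa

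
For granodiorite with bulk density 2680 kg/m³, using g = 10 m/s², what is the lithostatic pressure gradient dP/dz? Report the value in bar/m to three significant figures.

0.268 bar/m

dP/dz = ρg = 2680 kg/m³ × 10 m/s² = 26800 Pa/m
= 26800 Pa/m × (1 bar/m / 1.0000×10^5 Pa/m) = 0.26800 bar/m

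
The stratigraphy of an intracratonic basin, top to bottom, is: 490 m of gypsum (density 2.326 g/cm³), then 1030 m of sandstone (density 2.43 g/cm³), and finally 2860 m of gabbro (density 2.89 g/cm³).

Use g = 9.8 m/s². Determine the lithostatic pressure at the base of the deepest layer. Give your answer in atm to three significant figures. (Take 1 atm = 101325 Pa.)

1150 atm

gypsum: 2326 kg/m³ × 9.8 m/s² × 490 m = 1.117×10^7 Pa = 110.2 atm
sandstone: 2430 kg/m³ × 9.8 m/s² × 1030 m = 2.453×10^7 Pa = 242.1 atm
gabbro: 2890 kg/m³ × 9.8 m/s² × 2860 m = 8.100×10^7 Pa = 799.4 atm
Total = 110.2 + 242.1 + 799.4 = 1151.7 atm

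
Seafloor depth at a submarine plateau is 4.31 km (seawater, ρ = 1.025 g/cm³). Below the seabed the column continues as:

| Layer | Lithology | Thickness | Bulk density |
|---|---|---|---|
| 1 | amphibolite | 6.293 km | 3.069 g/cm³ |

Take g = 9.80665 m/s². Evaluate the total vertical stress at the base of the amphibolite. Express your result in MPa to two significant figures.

230 MPa

seawater: 1025 kg/m³ × 9.80665 m/s² × 4310 m = 4.332×10^7 Pa = 43.32 MPa
amphibolite: 3069 kg/m³ × 9.80665 m/s² × 6293 m = 1.894×10^8 Pa = 189.4 MPa
Total = 43.32 + 189.4 = 232.72 MPa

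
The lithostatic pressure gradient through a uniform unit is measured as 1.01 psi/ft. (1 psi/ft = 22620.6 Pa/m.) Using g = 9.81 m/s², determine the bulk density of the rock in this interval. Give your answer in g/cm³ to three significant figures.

ρ = (dP/dz)/g = 1.01 psi/ft / 9.81 m/s² = 22847 Pa/m / 9.81 m/s² = 2328.9 kg/m³
= 2.329 g/cm³

2.33 g/cm³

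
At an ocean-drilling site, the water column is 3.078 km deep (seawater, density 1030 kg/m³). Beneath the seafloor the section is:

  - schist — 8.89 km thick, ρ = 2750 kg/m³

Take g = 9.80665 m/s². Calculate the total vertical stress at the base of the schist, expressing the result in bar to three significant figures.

seawater: 1030 kg/m³ × 9.80665 m/s² × 3078 m = 3.109×10^7 Pa = 310.9 bar
schist: 2750 kg/m³ × 9.80665 m/s² × 8890 m = 2.397×10^8 Pa = 2397 bar
Total = 310.9 + 2397 = 2708.4 bar

2710 bar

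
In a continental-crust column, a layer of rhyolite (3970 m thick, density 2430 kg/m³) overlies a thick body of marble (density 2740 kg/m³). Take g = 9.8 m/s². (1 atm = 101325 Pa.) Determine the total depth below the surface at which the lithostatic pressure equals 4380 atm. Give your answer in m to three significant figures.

Pressure at base of upper layers: 2430×9.8×3970 = 9.454×10^7 Pa = 933.1 atm
Remaining pressure to be supplied by marble: 4.438×10^8 − 9.454×10^7 = 3.493×10^8 Pa
Additional depth in marble = 3.493×10^8 Pa / (2740 kg/m³ × 9.8 m/s²) = 13007 m
Total depth = 3970 m + 13007 m = 16977 m

17000 m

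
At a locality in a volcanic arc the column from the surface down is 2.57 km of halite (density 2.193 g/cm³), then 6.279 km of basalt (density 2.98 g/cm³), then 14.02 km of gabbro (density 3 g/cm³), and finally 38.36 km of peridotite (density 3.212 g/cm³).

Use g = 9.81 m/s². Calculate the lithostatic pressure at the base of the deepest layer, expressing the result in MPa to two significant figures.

1900 MPa

halite: 2193 kg/m³ × 9.81 m/s² × 2570 m = 5.529×10^7 Pa = 55.29 MPa
basalt: 2980 kg/m³ × 9.81 m/s² × 6279 m = 1.836×10^8 Pa = 183.6 MPa
gabbro: 3000 kg/m³ × 9.81 m/s² × 14020 m = 4.126×10^8 Pa = 412.6 MPa
peridotite: 3212 kg/m³ × 9.81 m/s² × 38360 m = 1.209×10^9 Pa = 1209 MPa
Total = 55.29 + 183.6 + 412.6 + 1209 = 1860.2 MPa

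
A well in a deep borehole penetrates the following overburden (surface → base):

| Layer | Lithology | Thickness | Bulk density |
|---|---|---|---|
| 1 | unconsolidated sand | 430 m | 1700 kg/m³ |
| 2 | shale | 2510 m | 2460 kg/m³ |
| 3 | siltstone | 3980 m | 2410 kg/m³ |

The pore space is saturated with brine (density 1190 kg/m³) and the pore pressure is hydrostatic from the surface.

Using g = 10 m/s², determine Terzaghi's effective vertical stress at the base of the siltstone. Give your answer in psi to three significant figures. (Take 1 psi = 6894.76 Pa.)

12000 psi

Overburden (lithostatic) stress σ_v:
unconsolidated sand: 1700 kg/m³ × 10 m/s² × 430 m = 7.310×10^6 Pa = 7.310 MPa
shale: 2460 kg/m³ × 10 m/s² × 2510 m = 6.175×10^7 Pa = 61.75 MPa
siltstone: 2410 kg/m³ × 10 m/s² × 3980 m = 9.592×10^7 Pa = 95.92 MPa
Total = 7.310 + 61.75 + 95.92 = 164.97 MPa
Pore pressure P_p = 1190 kg/m³ × 10 m/s² × 6920 m = 8.235×10^7 Pa = 82.35 MPa
Effective stress σ' = σ_v − P_p = 165.0 − 82.35 = 82.626 MPa = 11984 psi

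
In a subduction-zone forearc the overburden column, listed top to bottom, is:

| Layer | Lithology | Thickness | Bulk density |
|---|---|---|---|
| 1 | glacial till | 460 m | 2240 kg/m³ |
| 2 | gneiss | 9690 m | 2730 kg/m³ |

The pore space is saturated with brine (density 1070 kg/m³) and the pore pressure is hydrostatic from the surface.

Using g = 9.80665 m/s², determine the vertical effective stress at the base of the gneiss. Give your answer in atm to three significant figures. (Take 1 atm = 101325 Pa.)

1610 atm

Overburden (lithostatic) stress σ_v:
glacial till: 2240 kg/m³ × 9.80665 m/s² × 460 m = 1.010×10^7 Pa = 10.10 MPa
gneiss: 2730 kg/m³ × 9.80665 m/s² × 9690 m = 2.594×10^8 Pa = 259.4 MPa
Total = 10.10 + 259.4 = 269.53 MPa
Pore pressure P_p = 1070 kg/m³ × 9.80665 m/s² × 10150 m = 1.065×10^8 Pa = 106.5 MPa
Effective stress σ' = σ_v − P_p = 269.5 − 106.5 = 163.02 MPa = 1608.9 atm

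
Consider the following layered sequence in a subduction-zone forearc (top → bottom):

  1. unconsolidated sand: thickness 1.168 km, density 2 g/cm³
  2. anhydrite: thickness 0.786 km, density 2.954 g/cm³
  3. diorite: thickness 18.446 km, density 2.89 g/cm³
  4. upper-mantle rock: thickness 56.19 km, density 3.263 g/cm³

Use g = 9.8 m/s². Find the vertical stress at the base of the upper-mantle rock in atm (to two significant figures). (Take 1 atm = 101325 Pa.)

unconsolidated sand: 2000 kg/m³ × 9.8 m/s² × 1168 m = 2.289×10^7 Pa = 225.9 atm
anhydrite: 2954 kg/m³ × 9.8 m/s² × 786 m = 2.275×10^7 Pa = 224.6 atm
diorite: 2890 kg/m³ × 9.8 m/s² × 18446 m = 5.224×10^8 Pa = 5156 atm
upper-mantle rock: 3263 kg/m³ × 9.8 m/s² × 56190 m = 1.797×10^9 Pa = 17733 atm
Total = 225.9 + 224.6 + 5156 + 17733 = 23340 atm

23000 atm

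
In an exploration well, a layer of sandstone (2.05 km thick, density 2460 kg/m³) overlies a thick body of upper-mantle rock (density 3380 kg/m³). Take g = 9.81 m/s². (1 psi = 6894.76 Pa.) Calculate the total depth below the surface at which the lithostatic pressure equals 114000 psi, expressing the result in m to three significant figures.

24300 m

Pressure at base of upper layers: 2460×9.81×2050 = 4.947×10^7 Pa = 7175 psi
Remaining pressure to be supplied by upper-mantle rock: 7.860×10^8 − 4.947×10^7 = 7.365×10^8 Pa
Additional depth in upper-mantle rock = 7.365×10^8 Pa / (3380 kg/m³ × 9.81 m/s²) = 22213 m
Total depth = 2050 m + 22213 m = 24263 m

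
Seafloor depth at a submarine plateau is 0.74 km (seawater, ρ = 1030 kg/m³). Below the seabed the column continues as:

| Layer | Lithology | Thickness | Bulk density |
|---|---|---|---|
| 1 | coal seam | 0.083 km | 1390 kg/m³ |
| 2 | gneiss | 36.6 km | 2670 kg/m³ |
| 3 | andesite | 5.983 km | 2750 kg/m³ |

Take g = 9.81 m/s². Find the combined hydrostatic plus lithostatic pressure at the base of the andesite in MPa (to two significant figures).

seawater: 1030 kg/m³ × 9.81 m/s² × 740 m = 7.477×10^6 Pa = 7.477 MPa
coal seam: 1390 kg/m³ × 9.81 m/s² × 83 m = 1.132×10^6 Pa = 1.132 MPa
gneiss: 2670 kg/m³ × 9.81 m/s² × 36600 m = 9.587×10^8 Pa = 958.7 MPa
andesite: 2750 kg/m³ × 9.81 m/s² × 5983 m = 1.614×10^8 Pa = 161.4 MPa
Total = 7.477 + 1.132 + 958.7 + 161.4 = 1128.7 MPa

1100 MPa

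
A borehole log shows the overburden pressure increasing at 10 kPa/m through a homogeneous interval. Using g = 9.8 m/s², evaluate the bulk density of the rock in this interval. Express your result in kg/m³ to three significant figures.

ρ = (dP/dz)/g = 10 kPa/m / 9.8 m/s² = 10000 Pa/m / 9.8 m/s² = 1020.4 kg/m³

1020 kg/m³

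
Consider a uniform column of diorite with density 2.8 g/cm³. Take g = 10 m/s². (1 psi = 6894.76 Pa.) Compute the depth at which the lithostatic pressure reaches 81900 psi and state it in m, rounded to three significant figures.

20200 m

h = P/(ρg) = 81900 psi / (2800 kg/m³ × 10 m/s²) = 5.647×10^8 Pa / 28000 Pa/m = 20167 m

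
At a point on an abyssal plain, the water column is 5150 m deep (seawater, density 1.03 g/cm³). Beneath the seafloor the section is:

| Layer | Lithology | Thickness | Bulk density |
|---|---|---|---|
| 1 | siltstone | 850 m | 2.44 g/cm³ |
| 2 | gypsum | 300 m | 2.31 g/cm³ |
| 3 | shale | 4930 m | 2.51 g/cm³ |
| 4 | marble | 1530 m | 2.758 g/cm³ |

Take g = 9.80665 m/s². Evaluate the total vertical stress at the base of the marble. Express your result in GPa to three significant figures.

seawater: 1030 kg/m³ × 9.80665 m/s² × 5150 m = 5.202×10^7 Pa = 0.05202 GPa
siltstone: 2440 kg/m³ × 9.80665 m/s² × 850 m = 2.034×10^7 Pa = 0.02034 GPa
gypsum: 2310 kg/m³ × 9.80665 m/s² × 300 m = 6.796×10^6 Pa = 6.796×10^-3 GPa
shale: 2510 kg/m³ × 9.80665 m/s² × 4930 m = 1.214×10^8 Pa = 0.1214 GPa
marble: 2758 kg/m³ × 9.80665 m/s² × 1530 m = 4.138×10^7 Pa = 0.04138 GPa
Total = 0.05202 + 0.02034 + 6.796×10^-3 + 0.1214 + 0.04138 = 0.24189 GPa

0.242 GPa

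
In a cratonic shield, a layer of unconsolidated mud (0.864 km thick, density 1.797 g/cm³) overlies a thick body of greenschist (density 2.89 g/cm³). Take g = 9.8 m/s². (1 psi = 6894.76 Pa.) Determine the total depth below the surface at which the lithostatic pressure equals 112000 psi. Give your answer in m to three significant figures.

Pressure at base of upper layers: 1797×9.8×864 = 1.522×10^7 Pa = 2207 psi
Remaining pressure to be supplied by greenschist: 7.722×10^8 − 1.522×10^7 = 7.570×10^8 Pa
Additional depth in greenschist = 7.570×10^8 Pa / (2890 kg/m³ × 9.8 m/s²) = 26728 m
Total depth = 864 m + 26728 m = 27592 m

27600 m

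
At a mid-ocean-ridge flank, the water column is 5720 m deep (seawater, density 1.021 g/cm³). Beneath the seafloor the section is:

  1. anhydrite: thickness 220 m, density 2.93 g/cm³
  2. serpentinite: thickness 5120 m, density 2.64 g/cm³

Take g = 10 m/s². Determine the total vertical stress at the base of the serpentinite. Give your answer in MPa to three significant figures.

200 MPa

seawater: 1021 kg/m³ × 10 m/s² × 5720 m = 5.840×10^7 Pa = 58.40 MPa
anhydrite: 2930 kg/m³ × 10 m/s² × 220 m = 6.446×10^6 Pa = 6.446 MPa
serpentinite: 2640 kg/m³ × 10 m/s² × 5120 m = 1.352×10^8 Pa = 135.2 MPa
Total = 58.40 + 6.446 + 135.2 = 200.02 MPa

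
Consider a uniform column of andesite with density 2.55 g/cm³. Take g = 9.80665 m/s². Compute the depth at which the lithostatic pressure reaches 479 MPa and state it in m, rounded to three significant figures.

19200 m

h = P/(ρg) = 479 MPa / (2550 kg/m³ × 9.80665 m/s²) = 4.790×10^8 Pa / 25007 Pa/m = 19155 m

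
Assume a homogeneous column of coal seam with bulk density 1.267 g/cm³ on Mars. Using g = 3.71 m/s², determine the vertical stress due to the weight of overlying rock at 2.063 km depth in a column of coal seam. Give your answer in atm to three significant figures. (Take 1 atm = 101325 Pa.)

95.7 atm

coal seam: 1267 kg/m³ × 3.71 m/s² × 2063 m = 9.697×10^6 Pa = 95.70 atm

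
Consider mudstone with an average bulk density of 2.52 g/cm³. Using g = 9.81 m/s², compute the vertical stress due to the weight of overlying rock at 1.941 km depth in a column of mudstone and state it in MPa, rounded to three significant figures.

mudstone: 2520 kg/m³ × 9.81 m/s² × 1941 m = 4.798×10^7 Pa = 47.98 MPa

48.0 MPa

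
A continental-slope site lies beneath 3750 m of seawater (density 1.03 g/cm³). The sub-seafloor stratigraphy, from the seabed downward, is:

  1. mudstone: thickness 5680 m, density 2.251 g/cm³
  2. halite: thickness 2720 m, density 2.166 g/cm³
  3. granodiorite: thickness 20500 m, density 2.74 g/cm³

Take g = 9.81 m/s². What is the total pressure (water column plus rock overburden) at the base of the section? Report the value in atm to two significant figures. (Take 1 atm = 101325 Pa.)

seawater: 1030 kg/m³ × 9.81 m/s² × 3750 m = 3.789×10^7 Pa = 374.0 atm
mudstone: 2251 kg/m³ × 9.81 m/s² × 5680 m = 1.254×10^8 Pa = 1238 atm
halite: 2166 kg/m³ × 9.81 m/s² × 2720 m = 5.780×10^7 Pa = 570.4 atm
granodiorite: 2740 kg/m³ × 9.81 m/s² × 20500 m = 5.510×10^8 Pa = 5438 atm
Total = 374.0 + 1238 + 570.4 + 5438 = 7620.5 atm

7600 atm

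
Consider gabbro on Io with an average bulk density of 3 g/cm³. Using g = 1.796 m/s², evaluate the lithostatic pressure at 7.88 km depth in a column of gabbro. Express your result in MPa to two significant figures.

42 MPa

gabbro: 3000 kg/m³ × 1.796 m/s² × 7880 m = 4.246×10^7 Pa = 42.46 MPa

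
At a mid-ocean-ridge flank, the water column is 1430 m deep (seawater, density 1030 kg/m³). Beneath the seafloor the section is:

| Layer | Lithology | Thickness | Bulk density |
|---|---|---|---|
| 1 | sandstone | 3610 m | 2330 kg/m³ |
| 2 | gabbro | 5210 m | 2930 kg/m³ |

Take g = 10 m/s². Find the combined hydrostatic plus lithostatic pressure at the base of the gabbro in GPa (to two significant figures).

0.25 GPa

seawater: 1030 kg/m³ × 10 m/s² × 1430 m = 1.473×10^7 Pa = 0.01473 GPa
sandstone: 2330 kg/m³ × 10 m/s² × 3610 m = 8.411×10^7 Pa = 0.08411 GPa
gabbro: 2930 kg/m³ × 10 m/s² × 5210 m = 1.527×10^8 Pa = 0.1527 GPa
Total = 0.01473 + 0.08411 + 0.1527 = 0.25150 GPa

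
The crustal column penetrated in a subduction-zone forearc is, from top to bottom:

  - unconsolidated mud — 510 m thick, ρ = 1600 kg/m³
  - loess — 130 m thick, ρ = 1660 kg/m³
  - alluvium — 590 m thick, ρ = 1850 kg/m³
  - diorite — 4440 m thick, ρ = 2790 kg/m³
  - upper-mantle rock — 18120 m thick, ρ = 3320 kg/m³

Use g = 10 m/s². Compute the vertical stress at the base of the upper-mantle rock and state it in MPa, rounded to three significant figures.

747 MPa

unconsolidated mud: 1600 kg/m³ × 10 m/s² × 510 m = 8.160×10^6 Pa = 8.160 MPa
loess: 1660 kg/m³ × 10 m/s² × 130 m = 2.158×10^6 Pa = 2.158 MPa
alluvium: 1850 kg/m³ × 10 m/s² × 590 m = 1.091×10^7 Pa = 10.91 MPa
diorite: 2790 kg/m³ × 10 m/s² × 4440 m = 1.239×10^8 Pa = 123.9 MPa
upper-mantle rock: 3320 kg/m³ × 10 m/s² × 18120 m = 6.016×10^8 Pa = 601.6 MPa
Total = 8.160 + 2.158 + 10.91 + 123.9 + 601.6 = 746.69 MPa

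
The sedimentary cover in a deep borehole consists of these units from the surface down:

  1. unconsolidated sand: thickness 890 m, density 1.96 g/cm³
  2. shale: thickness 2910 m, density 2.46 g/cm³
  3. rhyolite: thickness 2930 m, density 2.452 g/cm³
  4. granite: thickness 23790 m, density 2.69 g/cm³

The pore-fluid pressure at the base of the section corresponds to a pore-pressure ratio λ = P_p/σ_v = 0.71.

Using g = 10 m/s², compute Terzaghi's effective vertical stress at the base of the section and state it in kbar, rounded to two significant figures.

Overburden (lithostatic) stress σ_v:
unconsolidated sand: 1960 kg/m³ × 10 m/s² × 890 m = 1.744×10^7 Pa = 17.44 MPa
shale: 2460 kg/m³ × 10 m/s² × 2910 m = 7.159×10^7 Pa = 71.59 MPa
rhyolite: 2452 kg/m³ × 10 m/s² × 2930 m = 7.184×10^7 Pa = 71.84 MPa
granite: 2690 kg/m³ × 10 m/s² × 23790 m = 6.400×10^8 Pa = 640.0 MPa
Total = 17.44 + 71.59 + 71.84 + 640.0 = 800.82 MPa
Pore pressure P_p = λ·σ_v = 0.71 × 800.8 MPa = 568.6 MPa
Effective stress σ' = σ_v − P_p = 800.8 − 568.6 = 232.24 MPa = 2.3224 kbar

2.3 kbar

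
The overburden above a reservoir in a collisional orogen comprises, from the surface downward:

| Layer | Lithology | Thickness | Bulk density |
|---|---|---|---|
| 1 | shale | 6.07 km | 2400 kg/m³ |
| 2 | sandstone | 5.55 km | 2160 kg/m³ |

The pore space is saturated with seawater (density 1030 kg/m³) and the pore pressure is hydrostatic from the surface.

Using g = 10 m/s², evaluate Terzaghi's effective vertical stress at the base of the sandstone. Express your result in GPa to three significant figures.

0.146 GPa

Overburden (lithostatic) stress σ_v:
shale: 2400 kg/m³ × 10 m/s² × 6070 m = 1.457×10^8 Pa = 145.7 MPa
sandstone: 2160 kg/m³ × 10 m/s² × 5550 m = 1.199×10^8 Pa = 119.9 MPa
Total = 145.7 + 119.9 = 265.56 MPa
Pore pressure P_p = 1030 kg/m³ × 10 m/s² × 11620 m = 1.197×10^8 Pa = 119.7 MPa
Effective stress σ' = σ_v − P_p = 265.6 − 119.7 = 145.87 MPa = 0.14587 GPa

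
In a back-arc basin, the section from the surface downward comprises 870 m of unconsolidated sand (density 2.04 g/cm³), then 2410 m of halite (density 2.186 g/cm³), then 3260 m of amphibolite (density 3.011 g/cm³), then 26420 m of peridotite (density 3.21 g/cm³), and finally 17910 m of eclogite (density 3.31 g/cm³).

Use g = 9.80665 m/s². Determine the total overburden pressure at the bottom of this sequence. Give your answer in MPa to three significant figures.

1580 MPa

unconsolidated sand: 2040 kg/m³ × 9.80665 m/s² × 870 m = 1.740×10^7 Pa = 17.40 MPa
halite: 2186 kg/m³ × 9.80665 m/s² × 2410 m = 5.166×10^7 Pa = 51.66 MPa
amphibolite: 3011 kg/m³ × 9.80665 m/s² × 3260 m = 9.626×10^7 Pa = 96.26 MPa
peridotite: 3210 kg/m³ × 9.80665 m/s² × 26420 m = 8.317×10^8 Pa = 831.7 MPa
eclogite: 3310 kg/m³ × 9.80665 m/s² × 17910 m = 5.814×10^8 Pa = 581.4 MPa
Total = 17.40 + 51.66 + 96.26 + 831.7 + 581.4 = 1578.4 MPa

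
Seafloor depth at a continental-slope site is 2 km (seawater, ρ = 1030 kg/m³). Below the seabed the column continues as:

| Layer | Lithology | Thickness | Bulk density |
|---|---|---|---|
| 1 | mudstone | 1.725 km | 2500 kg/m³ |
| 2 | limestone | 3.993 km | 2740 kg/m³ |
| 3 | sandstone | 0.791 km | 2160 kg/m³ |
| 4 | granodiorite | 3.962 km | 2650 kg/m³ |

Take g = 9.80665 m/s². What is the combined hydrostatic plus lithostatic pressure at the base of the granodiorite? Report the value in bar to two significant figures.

seawater: 1030 kg/m³ × 9.80665 m/s² × 2000 m = 2.020×10^7 Pa = 202.0 bar
mudstone: 2500 kg/m³ × 9.80665 m/s² × 1725 m = 4.229×10^7 Pa = 422.9 bar
limestone: 2740 kg/m³ × 9.80665 m/s² × 3993 m = 1.073×10^8 Pa = 1073 bar
sandstone: 2160 kg/m³ × 9.80665 m/s² × 791 m = 1.676×10^7 Pa = 167.6 bar
granodiorite: 2650 kg/m³ × 9.80665 m/s² × 3962 m = 1.030×10^8 Pa = 1030 bar
Total = 202.0 + 422.9 + 1073 + 167.6 + 1030 = 2895.0 bar

2900 bar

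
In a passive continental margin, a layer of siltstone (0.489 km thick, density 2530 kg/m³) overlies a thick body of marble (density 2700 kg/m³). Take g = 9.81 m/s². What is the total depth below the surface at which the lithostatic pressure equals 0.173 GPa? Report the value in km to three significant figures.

6.56 km

Pressure at base of upper layers: 2530×9.81×489 = 1.214×10^7 Pa = 0.01214 GPa
Remaining pressure to be supplied by marble: 1.730×10^8 − 1.214×10^7 = 1.609×10^8 Pa
Additional depth in marble = 1.609×10^8 Pa / (2700 kg/m³ × 9.81 m/s²) = 6073.3 m
Total depth = 489 m + 6073.3 m = 6562.3 m
= 6.5623 km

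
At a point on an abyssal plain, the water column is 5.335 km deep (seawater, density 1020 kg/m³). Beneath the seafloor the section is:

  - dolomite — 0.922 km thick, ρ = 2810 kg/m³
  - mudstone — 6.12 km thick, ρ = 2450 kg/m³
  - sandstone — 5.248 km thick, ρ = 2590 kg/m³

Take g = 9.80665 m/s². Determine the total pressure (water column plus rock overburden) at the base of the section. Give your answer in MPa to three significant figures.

seawater: 1020 kg/m³ × 9.80665 m/s² × 5335 m = 5.336×10^7 Pa = 53.36 MPa
dolomite: 2810 kg/m³ × 9.80665 m/s² × 922 m = 2.541×10^7 Pa = 25.41 MPa
mudstone: 2450 kg/m³ × 9.80665 m/s² × 6120 m = 1.470×10^8 Pa = 147.0 MPa
sandstone: 2590 kg/m³ × 9.80665 m/s² × 5248 m = 1.333×10^8 Pa = 133.3 MPa
Total = 53.36 + 25.41 + 147.0 + 133.3 = 359.11 MPa

359 MPa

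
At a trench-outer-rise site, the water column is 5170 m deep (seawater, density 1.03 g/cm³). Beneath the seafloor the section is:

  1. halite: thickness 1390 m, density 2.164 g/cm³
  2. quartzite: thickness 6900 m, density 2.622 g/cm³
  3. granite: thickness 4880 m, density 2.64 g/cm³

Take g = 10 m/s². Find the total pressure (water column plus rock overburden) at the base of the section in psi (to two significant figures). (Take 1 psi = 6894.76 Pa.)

57000 psi

seawater: 1030 kg/m³ × 10 m/s² × 5170 m = 5.325×10^7 Pa = 7723 psi
halite: 2164 kg/m³ × 10 m/s² × 1390 m = 3.008×10^7 Pa = 4363 psi
quartzite: 2622 kg/m³ × 10 m/s² × 6900 m = 1.809×10^8 Pa = 26240 psi
granite: 2640 kg/m³ × 10 m/s² × 4880 m = 1.288×10^8 Pa = 18686 psi
Total = 7723 + 4363 + 26240 + 18686 = 57012 psi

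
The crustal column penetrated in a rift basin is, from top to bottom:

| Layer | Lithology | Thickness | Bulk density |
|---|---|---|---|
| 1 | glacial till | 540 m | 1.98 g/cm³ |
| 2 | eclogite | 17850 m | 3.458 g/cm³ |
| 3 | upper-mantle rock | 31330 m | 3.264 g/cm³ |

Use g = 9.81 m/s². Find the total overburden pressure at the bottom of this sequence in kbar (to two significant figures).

16 kbar

glacial till: 1980 kg/m³ × 9.81 m/s² × 540 m = 1.049×10^7 Pa = 0.1049 kbar
eclogite: 3458 kg/m³ × 9.81 m/s² × 17850 m = 6.055×10^8 Pa = 6.055 kbar
upper-mantle rock: 3264 kg/m³ × 9.81 m/s² × 31330 m = 1.003×10^9 Pa = 10.03 kbar
Total = 0.1049 + 6.055 + 10.03 = 16.192 kbar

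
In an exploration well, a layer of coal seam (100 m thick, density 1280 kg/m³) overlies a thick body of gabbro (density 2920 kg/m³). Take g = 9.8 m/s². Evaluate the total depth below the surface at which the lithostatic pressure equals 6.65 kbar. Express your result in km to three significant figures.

Pressure at base of upper layers: 1280×9.8×100 = 1.254×10^6 Pa = 0.01254 kbar
Remaining pressure to be supplied by gabbro: 6.650×10^8 − 1.254×10^6 = 6.637×10^8 Pa
Additional depth in gabbro = 6.637×10^8 Pa / (2920 kg/m³ × 9.8 m/s²) = 23195 m
Total depth = 100 m + 23195 m = 23295 m
= 23.295 km

23.3 km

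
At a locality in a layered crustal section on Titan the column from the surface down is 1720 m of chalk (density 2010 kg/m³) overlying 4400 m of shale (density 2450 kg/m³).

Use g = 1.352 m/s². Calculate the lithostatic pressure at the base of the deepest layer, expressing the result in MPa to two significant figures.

19 MPa

chalk: 2010 kg/m³ × 1.352 m/s² × 1720 m = 4.674×10^6 Pa = 4.674 MPa
shale: 2450 kg/m³ × 1.352 m/s² × 4400 m = 1.457×10^7 Pa = 14.57 MPa
Total = 4.674 + 14.57 = 19.249 MPa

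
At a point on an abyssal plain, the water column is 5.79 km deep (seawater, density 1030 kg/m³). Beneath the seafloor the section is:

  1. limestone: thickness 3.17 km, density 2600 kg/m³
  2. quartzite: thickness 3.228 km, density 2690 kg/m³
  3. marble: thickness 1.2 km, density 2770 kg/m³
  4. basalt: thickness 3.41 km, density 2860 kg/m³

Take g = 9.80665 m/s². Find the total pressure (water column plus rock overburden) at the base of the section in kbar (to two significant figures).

seawater: 1030 kg/m³ × 9.80665 m/s² × 5790 m = 5.848×10^7 Pa = 0.5848 kbar
limestone: 2600 kg/m³ × 9.80665 m/s² × 3170 m = 8.083×10^7 Pa = 0.8083 kbar
quartzite: 2690 kg/m³ × 9.80665 m/s² × 3228 m = 8.515×10^7 Pa = 0.8515 kbar
marble: 2770 kg/m³ × 9.80665 m/s² × 1200 m = 3.260×10^7 Pa = 0.3260 kbar
basalt: 2860 kg/m³ × 9.80665 m/s² × 3410 m = 9.564×10^7 Pa = 0.9564 kbar
Total = 0.5848 + 0.8083 + 0.8515 + 0.3260 + 0.9564 = 3.5270 kbar

3.5 kbar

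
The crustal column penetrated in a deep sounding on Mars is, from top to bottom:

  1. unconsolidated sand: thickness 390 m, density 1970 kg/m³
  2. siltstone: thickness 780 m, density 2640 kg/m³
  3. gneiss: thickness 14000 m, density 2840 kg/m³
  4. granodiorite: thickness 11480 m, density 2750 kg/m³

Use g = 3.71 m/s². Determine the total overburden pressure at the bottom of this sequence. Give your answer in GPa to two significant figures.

0.28 GPa

unconsolidated sand: 1970 kg/m³ × 3.71 m/s² × 390 m = 2.850×10^6 Pa = 2.850×10^-3 GPa
siltstone: 2640 kg/m³ × 3.71 m/s² × 780 m = 7.640×10^6 Pa = 7.640×10^-3 GPa
gneiss: 2840 kg/m³ × 3.71 m/s² × 14000 m = 1.475×10^8 Pa = 0.1475 GPa
granodiorite: 2750 kg/m³ × 3.71 m/s² × 11480 m = 1.171×10^8 Pa = 0.1171 GPa
Total = 2.850×10^-3 + 7.640×10^-3 + 0.1475 + 0.1171 = 0.27512 GPa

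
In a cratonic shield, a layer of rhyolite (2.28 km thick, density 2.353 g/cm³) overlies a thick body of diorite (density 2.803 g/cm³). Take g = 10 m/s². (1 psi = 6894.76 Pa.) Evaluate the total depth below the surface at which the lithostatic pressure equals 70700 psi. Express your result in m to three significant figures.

17800 m

Pressure at base of upper layers: 2353×10×2280 = 5.365×10^7 Pa = 7781 psi
Remaining pressure to be supplied by diorite: 4.875×10^8 − 5.365×10^7 = 4.338×10^8 Pa
Additional depth in diorite = 4.338×10^8 Pa / (2803 kg/m³ × 10 m/s²) = 15477 m
Total depth = 2280 m + 15477 m = 17757 m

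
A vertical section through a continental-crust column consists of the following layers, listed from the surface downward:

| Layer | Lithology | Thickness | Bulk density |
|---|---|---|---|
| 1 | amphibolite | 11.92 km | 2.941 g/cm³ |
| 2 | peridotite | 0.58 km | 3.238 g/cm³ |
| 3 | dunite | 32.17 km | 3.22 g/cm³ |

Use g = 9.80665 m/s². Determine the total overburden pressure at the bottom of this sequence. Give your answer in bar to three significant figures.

amphibolite: 2941 kg/m³ × 9.80665 m/s² × 11920 m = 3.438×10^8 Pa = 3438 bar
peridotite: 3238 kg/m³ × 9.80665 m/s² × 580 m = 1.842×10^7 Pa = 184.2 bar
dunite: 3220 kg/m³ × 9.80665 m/s² × 32170 m = 1.016×10^9 Pa = 10158 bar
Total = 3438 + 184.2 + 10158 = 13781 bar

13800 bar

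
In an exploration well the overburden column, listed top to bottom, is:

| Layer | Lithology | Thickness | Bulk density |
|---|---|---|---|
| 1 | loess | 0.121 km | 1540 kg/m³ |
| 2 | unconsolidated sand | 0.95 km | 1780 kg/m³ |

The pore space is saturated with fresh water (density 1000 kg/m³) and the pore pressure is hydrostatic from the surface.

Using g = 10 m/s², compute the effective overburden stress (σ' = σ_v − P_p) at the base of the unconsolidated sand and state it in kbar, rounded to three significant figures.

0.0806 kbar

Overburden (lithostatic) stress σ_v:
loess: 1540 kg/m³ × 10 m/s² × 121 m = 1.863×10^6 Pa = 1.863 MPa
unconsolidated sand: 1780 kg/m³ × 10 m/s² × 950 m = 1.691×10^7 Pa = 16.91 MPa
Total = 1.863 + 16.91 = 18.773 MPa
Pore pressure P_p = 1000 kg/m³ × 10 m/s² × 1071 m = 1.071×10^7 Pa = 10.71 MPa
Effective stress σ' = σ_v − P_p = 18.77 − 10.71 = 8.0634 MPa = 0.080634 kbar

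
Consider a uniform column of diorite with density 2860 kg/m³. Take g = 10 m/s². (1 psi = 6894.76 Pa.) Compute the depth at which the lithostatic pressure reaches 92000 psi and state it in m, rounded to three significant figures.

22200 m

h = P/(ρg) = 92000 psi / (2860 kg/m³ × 10 m/s²) = 6.343×10^8 Pa / 28600 Pa/m = 22179 m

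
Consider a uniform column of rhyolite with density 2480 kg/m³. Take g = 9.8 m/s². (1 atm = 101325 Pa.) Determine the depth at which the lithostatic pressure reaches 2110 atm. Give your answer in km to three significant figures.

h = P/(ρg) = 2110 atm / (2480 kg/m³ × 9.8 m/s²) = 2.138×10^8 Pa / 24304 Pa/m = 8796.7 m
= 8.7967 km

8.80 km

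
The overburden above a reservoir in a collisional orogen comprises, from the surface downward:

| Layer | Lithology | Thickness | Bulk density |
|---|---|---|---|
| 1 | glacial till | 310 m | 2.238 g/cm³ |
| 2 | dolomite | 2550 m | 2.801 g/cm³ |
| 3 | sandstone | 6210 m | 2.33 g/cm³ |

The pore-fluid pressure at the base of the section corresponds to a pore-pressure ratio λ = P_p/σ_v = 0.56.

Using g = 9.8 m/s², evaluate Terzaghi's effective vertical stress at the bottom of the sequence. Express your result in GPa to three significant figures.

0.0962 GPa

Overburden (lithostatic) stress σ_v:
glacial till: 2238 kg/m³ × 9.8 m/s² × 310 m = 6.799×10^6 Pa = 6.799 MPa
dolomite: 2801 kg/m³ × 9.8 m/s² × 2550 m = 7.000×10^7 Pa = 70.00 MPa
sandstone: 2330 kg/m³ × 9.8 m/s² × 6210 m = 1.418×10^8 Pa = 141.8 MPa
Total = 6.799 + 70.00 + 141.8 = 218.60 MPa
Pore pressure P_p = λ·σ_v = 0.56 × 218.6 MPa = 122.4 MPa
Effective stress σ' = σ_v − P_p = 218.6 − 122.4 = 96.182 MPa = 0.096182 GPa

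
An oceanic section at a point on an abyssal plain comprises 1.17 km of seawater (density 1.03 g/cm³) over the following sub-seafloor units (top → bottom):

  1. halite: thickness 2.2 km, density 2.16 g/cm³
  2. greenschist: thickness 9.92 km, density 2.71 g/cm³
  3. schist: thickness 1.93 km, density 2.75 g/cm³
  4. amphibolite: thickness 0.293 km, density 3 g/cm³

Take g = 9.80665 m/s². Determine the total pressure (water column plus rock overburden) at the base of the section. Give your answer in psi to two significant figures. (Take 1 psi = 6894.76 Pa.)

56000 psi

seawater: 1030 kg/m³ × 9.80665 m/s² × 1170 m = 1.182×10^7 Pa = 1714 psi
halite: 2160 kg/m³ × 9.80665 m/s² × 2200 m = 4.660×10^7 Pa = 6759 psi
greenschist: 2710 kg/m³ × 9.80665 m/s² × 9920 m = 2.636×10^8 Pa = 38237 psi
schist: 2750 kg/m³ × 9.80665 m/s² × 1930 m = 5.205×10^7 Pa = 7549 psi
amphibolite: 3000 kg/m³ × 9.80665 m/s² × 293 m = 8.620×10^6 Pa = 1250 psi
Total = 1714 + 6759 + 38237 + 7549 + 1250 = 55509 psi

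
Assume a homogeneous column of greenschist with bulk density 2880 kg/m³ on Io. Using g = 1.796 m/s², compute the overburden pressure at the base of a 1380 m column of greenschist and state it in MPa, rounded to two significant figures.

7.1 MPa

greenschist: 2880 kg/m³ × 1.796 m/s² × 1380 m = 7.138×10^6 Pa = 7.138 MPa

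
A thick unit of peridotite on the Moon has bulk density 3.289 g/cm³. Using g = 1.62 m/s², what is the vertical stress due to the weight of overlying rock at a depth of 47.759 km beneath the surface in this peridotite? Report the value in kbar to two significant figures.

peridotite: 3289 kg/m³ × 1.62 m/s² × 47759 m = 2.545×10^8 Pa = 2.545 kbar

2.5 kbar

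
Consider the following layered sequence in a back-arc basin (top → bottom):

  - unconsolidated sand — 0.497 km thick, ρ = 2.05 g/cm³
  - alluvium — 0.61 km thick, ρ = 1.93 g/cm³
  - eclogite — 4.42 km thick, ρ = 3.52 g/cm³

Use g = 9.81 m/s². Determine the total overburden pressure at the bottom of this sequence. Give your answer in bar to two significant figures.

1700 bar

unconsolidated sand: 2050 kg/m³ × 9.81 m/s² × 497 m = 9.995×10^6 Pa = 99.95 bar
alluvium: 1930 kg/m³ × 9.81 m/s² × 610 m = 1.155×10^7 Pa = 115.5 bar
eclogite: 3520 kg/m³ × 9.81 m/s² × 4420 m = 1.526×10^8 Pa = 1526 bar
Total = 99.95 + 115.5 + 1526 = 1741.7 bar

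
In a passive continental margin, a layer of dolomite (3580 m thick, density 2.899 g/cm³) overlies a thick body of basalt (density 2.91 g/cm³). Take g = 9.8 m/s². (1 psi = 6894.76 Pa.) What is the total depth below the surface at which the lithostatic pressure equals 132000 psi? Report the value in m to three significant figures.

Pressure at base of upper layers: 2899×9.8×3580 = 1.017×10^8 Pa = 14752 psi
Remaining pressure to be supplied by basalt: 9.101×10^8 − 1.017×10^8 = 8.084×10^8 Pa
Additional depth in basalt = 8.084×10^8 Pa / (2910 kg/m³ × 9.8 m/s²) = 28347 m
Total depth = 3580 m + 28347 m = 31927 m

31900 m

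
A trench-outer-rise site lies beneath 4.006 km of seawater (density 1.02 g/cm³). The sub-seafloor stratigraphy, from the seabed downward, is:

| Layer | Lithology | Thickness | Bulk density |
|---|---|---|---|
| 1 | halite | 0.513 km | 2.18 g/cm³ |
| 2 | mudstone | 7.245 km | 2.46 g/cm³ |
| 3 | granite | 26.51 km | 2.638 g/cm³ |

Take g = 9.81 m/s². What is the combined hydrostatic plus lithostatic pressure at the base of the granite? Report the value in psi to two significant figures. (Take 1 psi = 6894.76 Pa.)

130000 psi

seawater: 1020 kg/m³ × 9.81 m/s² × 4006 m = 4.008×10^7 Pa = 5814 psi
halite: 2180 kg/m³ × 9.81 m/s² × 513 m = 1.097×10^7 Pa = 1591 psi
mudstone: 2460 kg/m³ × 9.81 m/s² × 7245 m = 1.748×10^8 Pa = 25358 psi
granite: 2638 kg/m³ × 9.81 m/s² × 26510 m = 6.860×10^8 Pa = 99503 psi
Total = 5814 + 1591 + 25358 + 99503 = 1.3227×10^5 psi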